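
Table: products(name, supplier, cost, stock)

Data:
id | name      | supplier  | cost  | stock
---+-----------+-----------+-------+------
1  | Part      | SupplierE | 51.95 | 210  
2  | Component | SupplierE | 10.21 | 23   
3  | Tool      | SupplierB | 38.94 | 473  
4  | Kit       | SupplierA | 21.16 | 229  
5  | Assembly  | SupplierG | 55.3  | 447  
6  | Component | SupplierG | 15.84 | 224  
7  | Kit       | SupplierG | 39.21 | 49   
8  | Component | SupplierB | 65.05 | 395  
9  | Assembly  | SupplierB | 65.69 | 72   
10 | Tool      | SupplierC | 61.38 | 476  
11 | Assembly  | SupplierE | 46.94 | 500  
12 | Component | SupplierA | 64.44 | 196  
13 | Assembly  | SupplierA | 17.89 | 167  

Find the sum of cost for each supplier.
SELECT supplier, SUM(cost) as result
FROM products
GROUP BY supplier

Result:
  SupplierA: 103.49
  SupplierB: 169.68
  SupplierC: 61.38
  SupplierE: 109.10
  SupplierG: 110.35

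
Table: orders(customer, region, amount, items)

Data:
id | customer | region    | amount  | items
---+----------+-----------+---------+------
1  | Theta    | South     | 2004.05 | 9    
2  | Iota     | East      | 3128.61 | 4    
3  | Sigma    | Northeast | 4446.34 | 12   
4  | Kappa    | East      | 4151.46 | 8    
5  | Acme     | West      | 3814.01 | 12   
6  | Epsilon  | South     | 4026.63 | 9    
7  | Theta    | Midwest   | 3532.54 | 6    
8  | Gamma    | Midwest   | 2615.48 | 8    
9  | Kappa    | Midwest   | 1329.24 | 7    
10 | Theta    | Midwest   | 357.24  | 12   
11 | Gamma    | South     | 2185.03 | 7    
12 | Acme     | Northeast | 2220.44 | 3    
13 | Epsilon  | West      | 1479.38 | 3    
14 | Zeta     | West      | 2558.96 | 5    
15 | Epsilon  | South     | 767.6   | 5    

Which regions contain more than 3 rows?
SELECT region, COUNT(*) as cnt
FROM orders
GROUP BY region
HAVING COUNT(*) > 3

Result:
  Midwest: 4
  South: 4

Note: HAVING filters groups after aggregation, WHERE filters rows before.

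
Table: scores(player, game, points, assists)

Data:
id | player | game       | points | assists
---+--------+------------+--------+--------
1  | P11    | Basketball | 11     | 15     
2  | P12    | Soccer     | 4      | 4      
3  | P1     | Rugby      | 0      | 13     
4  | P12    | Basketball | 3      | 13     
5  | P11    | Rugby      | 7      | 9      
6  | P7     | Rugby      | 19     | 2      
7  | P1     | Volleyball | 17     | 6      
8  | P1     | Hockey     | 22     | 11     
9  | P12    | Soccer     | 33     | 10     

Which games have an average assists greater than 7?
SELECT game, AVG(assists)
FROM scores
GROUP BY game
HAVING AVG(assists) > 7

Result:
  Basketball: avg=14.00
  Hockey: avg=11.00
  Rugby: avg=8.00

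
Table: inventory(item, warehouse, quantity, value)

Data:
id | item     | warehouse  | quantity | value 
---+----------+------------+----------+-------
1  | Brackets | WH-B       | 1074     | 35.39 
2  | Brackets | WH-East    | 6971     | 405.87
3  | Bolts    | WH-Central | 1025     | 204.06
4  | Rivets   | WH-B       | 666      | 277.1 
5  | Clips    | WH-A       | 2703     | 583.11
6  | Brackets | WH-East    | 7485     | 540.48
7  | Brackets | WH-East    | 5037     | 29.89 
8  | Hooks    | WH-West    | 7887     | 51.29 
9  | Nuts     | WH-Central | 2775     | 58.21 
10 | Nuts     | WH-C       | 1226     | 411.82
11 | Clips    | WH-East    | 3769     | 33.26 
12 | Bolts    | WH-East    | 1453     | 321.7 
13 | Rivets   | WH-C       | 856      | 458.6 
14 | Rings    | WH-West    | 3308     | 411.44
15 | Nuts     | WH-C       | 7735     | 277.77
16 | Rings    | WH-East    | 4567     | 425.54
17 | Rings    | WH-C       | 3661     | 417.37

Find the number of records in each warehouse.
SELECT warehouse, COUNT(*) as count
FROM inventory
GROUP BY warehouse

Result:
  WH-A: 1
  WH-B: 2
  WH-C: 4
  WH-Central: 2
  WH-East: 6
  WH-West: 2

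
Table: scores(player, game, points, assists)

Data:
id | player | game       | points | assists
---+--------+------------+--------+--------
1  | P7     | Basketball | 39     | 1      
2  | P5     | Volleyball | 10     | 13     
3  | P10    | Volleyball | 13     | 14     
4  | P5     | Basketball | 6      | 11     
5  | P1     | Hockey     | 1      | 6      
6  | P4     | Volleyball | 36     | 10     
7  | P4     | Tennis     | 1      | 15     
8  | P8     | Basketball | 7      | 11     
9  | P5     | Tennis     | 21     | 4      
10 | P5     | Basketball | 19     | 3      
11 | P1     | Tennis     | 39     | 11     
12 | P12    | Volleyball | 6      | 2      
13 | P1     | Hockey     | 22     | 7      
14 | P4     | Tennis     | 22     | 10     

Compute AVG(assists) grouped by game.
SELECT game, AVG(assists) as result
FROM scores
GROUP BY game

Result:
  Basketball: 6.50
  Hockey: 6.50
  Tennis: 10.00
  Volleyball: 9.75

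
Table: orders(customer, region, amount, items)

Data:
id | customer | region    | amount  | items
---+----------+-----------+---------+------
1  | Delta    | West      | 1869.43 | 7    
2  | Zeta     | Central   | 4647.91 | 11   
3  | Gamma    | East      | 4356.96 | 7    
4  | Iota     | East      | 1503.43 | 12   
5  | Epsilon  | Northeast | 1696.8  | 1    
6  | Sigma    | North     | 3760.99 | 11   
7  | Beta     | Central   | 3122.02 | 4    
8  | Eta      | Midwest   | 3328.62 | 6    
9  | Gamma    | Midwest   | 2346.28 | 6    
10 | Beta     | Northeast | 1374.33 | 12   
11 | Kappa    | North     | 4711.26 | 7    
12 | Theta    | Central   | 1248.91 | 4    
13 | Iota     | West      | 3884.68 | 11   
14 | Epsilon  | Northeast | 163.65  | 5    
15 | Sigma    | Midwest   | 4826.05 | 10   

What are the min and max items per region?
SELECT region, MIN(items), MAX(items)
FROM orders
GROUP BY region

Result:
  Central: min=4, max=11
  East: min=7, max=12
  Midwest: min=6, max=10
  North: min=7, max=11
  Northeast: min=1, max=12
  West: min=7, max=11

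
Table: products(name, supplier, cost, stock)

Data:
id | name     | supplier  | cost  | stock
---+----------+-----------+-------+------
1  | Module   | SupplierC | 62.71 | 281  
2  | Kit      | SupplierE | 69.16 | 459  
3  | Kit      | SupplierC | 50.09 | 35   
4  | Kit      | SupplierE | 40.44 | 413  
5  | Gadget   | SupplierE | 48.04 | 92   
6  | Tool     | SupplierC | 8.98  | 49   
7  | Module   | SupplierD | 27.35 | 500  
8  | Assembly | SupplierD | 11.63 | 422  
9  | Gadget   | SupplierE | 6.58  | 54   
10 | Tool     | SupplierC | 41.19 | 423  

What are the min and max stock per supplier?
SELECT supplier, MIN(stock), MAX(stock)
FROM products
GROUP BY supplier

Result:
  SupplierC: min=35, max=423
  SupplierD: min=422, max=500
  SupplierE: min=54, max=459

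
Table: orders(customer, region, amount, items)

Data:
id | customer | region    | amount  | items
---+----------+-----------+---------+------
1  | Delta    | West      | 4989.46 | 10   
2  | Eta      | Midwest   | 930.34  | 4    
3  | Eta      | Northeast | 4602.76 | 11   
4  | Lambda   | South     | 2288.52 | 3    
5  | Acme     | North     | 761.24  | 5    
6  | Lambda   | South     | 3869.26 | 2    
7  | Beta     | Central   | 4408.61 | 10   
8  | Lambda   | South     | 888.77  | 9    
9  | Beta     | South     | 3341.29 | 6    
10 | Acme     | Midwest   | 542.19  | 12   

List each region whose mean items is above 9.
SELECT region, AVG(items)
FROM orders
GROUP BY region
HAVING AVG(items) > 9

Result:
  Central: avg=10.00
  Northeast: avg=11.00
  West: avg=10.00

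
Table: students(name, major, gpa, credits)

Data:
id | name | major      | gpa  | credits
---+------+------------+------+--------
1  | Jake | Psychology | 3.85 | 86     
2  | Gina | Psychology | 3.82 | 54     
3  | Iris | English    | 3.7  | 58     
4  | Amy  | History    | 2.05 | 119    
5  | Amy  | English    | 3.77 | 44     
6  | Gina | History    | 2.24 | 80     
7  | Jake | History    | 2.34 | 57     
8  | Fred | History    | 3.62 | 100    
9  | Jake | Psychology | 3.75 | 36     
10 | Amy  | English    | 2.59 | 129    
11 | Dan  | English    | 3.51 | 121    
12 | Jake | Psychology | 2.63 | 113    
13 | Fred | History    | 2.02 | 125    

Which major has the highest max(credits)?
SELECT major, MAX(credits) as val
FROM students
GROUP BY major
ORDER BY val DESC
LIMIT 1

Result: English with max(credits) = 129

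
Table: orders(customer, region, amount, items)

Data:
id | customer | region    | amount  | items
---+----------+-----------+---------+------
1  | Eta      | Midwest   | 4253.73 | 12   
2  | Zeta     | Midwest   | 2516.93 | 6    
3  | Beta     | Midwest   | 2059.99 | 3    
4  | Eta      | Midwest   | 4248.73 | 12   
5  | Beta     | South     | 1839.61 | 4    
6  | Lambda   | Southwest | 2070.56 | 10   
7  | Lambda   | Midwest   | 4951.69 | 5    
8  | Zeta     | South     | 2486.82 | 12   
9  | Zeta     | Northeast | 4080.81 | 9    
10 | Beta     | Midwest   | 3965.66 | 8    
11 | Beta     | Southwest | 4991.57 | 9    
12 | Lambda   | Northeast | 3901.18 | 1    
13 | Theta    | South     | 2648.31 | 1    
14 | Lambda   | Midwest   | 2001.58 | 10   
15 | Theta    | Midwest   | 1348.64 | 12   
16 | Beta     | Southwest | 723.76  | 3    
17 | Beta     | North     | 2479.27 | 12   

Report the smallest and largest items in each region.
SELECT region, MIN(items), MAX(items)
FROM orders
GROUP BY region

Result:
  Midwest: min=3, max=12
  North: min=12, max=12
  Northeast: min=1, max=9
  South: min=1, max=12
  Southwest: min=3, max=10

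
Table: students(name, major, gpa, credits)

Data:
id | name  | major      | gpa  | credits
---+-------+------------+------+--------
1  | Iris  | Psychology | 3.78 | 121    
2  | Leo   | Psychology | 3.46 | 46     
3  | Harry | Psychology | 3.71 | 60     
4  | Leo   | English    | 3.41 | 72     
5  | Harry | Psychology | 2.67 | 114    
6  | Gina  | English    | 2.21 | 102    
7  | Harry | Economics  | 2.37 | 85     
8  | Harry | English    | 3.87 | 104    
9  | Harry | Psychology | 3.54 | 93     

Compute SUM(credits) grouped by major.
SELECT major, SUM(credits) as result
FROM students
GROUP BY major

Result:
  Economics: 85
  English: 278
  Psychology: 434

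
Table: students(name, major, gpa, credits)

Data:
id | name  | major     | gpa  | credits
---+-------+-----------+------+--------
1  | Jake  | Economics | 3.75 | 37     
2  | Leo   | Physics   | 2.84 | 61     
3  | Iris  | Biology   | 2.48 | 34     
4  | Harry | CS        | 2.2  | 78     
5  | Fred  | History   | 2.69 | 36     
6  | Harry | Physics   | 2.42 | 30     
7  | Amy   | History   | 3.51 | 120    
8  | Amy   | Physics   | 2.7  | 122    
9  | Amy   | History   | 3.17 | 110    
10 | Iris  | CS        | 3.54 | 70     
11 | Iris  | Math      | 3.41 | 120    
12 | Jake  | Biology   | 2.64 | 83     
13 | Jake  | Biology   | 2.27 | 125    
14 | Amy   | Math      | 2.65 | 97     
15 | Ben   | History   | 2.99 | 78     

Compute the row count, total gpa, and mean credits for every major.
SELECT major,
       COUNT(*) as cnt,
       SUM(gpa) as total_gpa,
       AVG(credits) as avg_credits
FROM students
GROUP BY major

Result:
  Biology: 3 records, 7.39 total gpa, 80.67 avg credits
  CS: 2 records, 5.74 total gpa, 74.00 avg credits
  Economics: 1 records, 3.75 total gpa, 37.00 avg credits
  History: 4 records, 12.36 total gpa, 86.00 avg credits
  Math: 2 records, 6.06 total gpa, 108.50 avg credits
  Physics: 3 records, 7.96 total gpa, 71.00 avg credits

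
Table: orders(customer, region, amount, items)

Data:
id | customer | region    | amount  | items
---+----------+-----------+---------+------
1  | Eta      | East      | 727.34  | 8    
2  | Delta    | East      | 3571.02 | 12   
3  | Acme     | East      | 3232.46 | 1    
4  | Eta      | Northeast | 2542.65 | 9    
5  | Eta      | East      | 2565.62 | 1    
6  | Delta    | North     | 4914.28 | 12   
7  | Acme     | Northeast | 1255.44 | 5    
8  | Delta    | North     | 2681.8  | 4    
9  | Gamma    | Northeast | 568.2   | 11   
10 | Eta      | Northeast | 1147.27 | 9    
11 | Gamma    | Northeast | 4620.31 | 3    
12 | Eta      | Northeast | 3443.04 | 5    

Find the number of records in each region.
SELECT region, COUNT(*) as count
FROM orders
GROUP BY region

Result:
  East: 4
  North: 2
  Northeast: 6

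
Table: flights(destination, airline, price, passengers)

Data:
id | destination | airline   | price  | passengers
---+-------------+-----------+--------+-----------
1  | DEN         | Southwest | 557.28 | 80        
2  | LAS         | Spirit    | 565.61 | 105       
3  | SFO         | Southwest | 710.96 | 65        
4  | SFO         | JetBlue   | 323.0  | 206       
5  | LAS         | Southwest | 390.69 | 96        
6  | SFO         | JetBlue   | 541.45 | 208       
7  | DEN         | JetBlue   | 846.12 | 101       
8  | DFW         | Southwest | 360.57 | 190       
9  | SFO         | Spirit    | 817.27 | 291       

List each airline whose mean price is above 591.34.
SELECT airline, AVG(price)
FROM flights
GROUP BY airline
HAVING AVG(price) > 591.34

Result:
  Spirit: avg=691.44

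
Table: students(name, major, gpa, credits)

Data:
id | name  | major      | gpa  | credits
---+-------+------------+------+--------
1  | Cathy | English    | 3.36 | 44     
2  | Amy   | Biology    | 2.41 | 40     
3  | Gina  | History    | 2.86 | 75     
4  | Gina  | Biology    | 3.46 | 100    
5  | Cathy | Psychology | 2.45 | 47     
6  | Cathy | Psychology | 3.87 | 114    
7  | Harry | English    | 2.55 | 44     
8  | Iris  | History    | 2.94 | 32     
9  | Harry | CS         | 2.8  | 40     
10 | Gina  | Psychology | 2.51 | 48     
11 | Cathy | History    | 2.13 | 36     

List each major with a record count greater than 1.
SELECT major, COUNT(*) as cnt
FROM students
GROUP BY major
HAVING COUNT(*) > 1

Result:
  Biology: 2
  English: 2
  History: 3
  Psychology: 3

Note: HAVING filters groups after aggregation, WHERE filters rows before.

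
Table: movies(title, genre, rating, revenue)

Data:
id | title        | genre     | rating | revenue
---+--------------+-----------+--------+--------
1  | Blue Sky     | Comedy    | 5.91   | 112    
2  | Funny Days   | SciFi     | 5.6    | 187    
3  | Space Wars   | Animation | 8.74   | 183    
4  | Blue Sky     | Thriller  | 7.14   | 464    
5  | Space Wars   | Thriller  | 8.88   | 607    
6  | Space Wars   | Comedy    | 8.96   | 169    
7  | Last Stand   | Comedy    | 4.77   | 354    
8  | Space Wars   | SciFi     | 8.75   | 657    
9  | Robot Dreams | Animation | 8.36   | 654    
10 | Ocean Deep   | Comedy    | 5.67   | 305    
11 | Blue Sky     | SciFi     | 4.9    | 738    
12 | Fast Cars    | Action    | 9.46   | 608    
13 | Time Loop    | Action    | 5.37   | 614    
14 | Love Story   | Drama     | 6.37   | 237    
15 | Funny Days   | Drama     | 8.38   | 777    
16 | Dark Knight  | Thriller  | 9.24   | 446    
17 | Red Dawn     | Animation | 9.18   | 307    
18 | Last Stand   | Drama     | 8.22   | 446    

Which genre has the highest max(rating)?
SELECT genre, MAX(rating) as val
FROM movies
GROUP BY genre
ORDER BY val DESC
LIMIT 1

Result: Action with max(rating) = 9.46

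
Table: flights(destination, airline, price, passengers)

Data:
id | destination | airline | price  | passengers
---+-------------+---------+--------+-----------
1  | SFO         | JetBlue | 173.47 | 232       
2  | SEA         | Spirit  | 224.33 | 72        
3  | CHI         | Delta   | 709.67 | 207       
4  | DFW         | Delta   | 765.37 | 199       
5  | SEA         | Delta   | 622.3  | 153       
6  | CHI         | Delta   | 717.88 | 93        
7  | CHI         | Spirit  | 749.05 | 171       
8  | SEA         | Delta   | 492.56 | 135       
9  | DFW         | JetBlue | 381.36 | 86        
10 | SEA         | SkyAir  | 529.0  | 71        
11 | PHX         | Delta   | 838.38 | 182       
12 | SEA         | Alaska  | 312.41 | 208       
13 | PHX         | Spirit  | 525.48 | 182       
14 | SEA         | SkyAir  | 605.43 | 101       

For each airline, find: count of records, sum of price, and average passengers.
SELECT airline,
       COUNT(*) as cnt,
       SUM(price) as total_price,
       AVG(passengers) as avg_passengers
FROM flights
GROUP BY airline

Result:
  Alaska: 1 records, 312.41 total price, 208.00 avg passengers
  Delta: 6 records, 4146.16 total price, 161.50 avg passengers
  JetBlue: 2 records, 554.83 total price, 159.00 avg passengers
  SkyAir: 2 records, 1134.43 total price, 86.00 avg passengers
  Spirit: 3 records, 1498.86 total price, 141.67 avg passengers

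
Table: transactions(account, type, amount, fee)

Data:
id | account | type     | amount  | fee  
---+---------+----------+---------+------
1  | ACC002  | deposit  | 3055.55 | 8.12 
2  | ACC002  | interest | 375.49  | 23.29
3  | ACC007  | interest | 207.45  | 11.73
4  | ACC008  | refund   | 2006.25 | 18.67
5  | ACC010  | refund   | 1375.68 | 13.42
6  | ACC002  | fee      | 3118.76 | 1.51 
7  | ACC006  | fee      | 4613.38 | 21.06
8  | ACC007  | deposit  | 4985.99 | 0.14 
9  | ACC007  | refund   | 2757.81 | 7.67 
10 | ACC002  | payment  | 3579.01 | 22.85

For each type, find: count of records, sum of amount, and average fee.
SELECT type,
       COUNT(*) as cnt,
       SUM(amount) as total_amount,
       AVG(fee) as avg_fee
FROM transactions
GROUP BY type

Result:
  deposit: 2 records, 8041.54 total amount, 4.13 avg fee
  fee: 2 records, 7732.14 total amount, 11.29 avg fee
  interest: 2 records, 582.94 total amount, 17.51 avg fee
  payment: 1 records, 3579.01 total amount, 22.85 avg fee
  refund: 3 records, 6139.74 total amount, 13.25 avg fee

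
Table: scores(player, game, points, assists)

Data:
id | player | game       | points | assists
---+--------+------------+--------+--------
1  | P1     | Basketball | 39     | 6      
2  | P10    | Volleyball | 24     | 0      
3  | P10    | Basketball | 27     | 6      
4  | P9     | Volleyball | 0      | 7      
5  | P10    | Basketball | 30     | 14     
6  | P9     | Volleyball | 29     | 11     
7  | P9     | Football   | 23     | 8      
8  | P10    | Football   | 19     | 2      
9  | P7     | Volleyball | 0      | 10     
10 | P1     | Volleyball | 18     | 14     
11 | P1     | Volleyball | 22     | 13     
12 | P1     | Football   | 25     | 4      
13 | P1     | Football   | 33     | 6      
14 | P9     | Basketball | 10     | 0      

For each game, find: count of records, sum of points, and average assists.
SELECT game,
       COUNT(*) as cnt,
       SUM(points) as total_points,
       AVG(assists) as avg_assists
FROM scores
GROUP BY game

Result:
  Basketball: 4 records, 106 total points, 6.50 avg assists
  Football: 4 records, 100 total points, 5.00 avg assists
  Volleyball: 6 records, 93 total points, 9.17 avg assists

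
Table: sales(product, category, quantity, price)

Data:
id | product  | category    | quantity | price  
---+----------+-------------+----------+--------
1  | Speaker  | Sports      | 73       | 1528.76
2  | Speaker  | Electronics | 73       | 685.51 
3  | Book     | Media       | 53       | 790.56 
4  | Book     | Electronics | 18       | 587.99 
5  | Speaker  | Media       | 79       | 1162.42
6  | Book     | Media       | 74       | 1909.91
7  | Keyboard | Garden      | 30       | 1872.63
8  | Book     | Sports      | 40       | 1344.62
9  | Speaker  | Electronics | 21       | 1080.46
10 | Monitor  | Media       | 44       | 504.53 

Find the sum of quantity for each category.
SELECT category, SUM(quantity) as result
FROM sales
GROUP BY category

Result:
  Electronics: 112
  Garden: 30
  Media: 250
  Sports: 113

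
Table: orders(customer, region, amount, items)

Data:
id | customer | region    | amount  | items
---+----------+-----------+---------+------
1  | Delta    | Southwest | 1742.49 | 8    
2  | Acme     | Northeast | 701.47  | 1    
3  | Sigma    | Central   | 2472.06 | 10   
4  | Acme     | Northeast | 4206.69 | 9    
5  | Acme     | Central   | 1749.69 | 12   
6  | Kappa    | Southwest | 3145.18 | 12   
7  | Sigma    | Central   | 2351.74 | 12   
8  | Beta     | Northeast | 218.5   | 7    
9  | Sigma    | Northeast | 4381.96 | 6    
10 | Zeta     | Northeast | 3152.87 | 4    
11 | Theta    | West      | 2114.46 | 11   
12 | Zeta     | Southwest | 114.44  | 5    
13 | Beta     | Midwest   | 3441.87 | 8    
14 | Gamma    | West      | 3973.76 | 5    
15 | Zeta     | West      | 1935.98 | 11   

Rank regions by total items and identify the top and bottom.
SELECT region, SUM(items)
FROM orders
GROUP BY region
ORDER BY SUM(items)

All groups:
  Midwest: 8
  Southwest: 25
  Northeast: 27
  West: 27
  Central: 34

Highest: Central (34)
Lowest: Midwest (8)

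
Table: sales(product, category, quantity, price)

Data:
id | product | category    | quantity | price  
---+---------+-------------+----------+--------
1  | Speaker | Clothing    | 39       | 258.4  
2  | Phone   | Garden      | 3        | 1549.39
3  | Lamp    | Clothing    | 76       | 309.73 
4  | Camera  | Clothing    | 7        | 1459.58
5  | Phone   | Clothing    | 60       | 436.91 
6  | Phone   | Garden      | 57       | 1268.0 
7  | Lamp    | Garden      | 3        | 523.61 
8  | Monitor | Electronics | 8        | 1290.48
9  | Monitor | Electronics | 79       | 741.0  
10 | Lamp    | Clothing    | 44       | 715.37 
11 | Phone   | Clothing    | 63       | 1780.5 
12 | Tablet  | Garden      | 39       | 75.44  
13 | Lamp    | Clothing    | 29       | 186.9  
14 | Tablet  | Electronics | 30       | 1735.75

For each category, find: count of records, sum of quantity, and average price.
SELECT category,
       COUNT(*) as cnt,
       SUM(quantity) as total_quantity,
       AVG(price) as avg_price
FROM sales
GROUP BY category

Result:
  Clothing: 7 records, 318 total quantity, 735.34 avg price
  Electronics: 3 records, 117 total quantity, 1255.74 avg price
  Garden: 4 records, 102 total quantity, 854.11 avg price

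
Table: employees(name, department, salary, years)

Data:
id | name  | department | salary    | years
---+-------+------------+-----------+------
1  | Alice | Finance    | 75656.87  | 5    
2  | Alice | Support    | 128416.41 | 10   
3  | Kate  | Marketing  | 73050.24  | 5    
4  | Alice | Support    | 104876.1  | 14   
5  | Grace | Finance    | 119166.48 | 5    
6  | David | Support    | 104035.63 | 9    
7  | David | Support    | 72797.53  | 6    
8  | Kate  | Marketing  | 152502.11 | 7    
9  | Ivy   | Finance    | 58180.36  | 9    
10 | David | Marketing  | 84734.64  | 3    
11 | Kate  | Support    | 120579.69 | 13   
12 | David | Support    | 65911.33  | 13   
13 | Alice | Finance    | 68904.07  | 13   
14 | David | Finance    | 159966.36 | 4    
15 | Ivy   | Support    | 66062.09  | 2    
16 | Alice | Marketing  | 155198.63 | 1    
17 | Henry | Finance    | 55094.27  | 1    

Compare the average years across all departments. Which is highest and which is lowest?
SELECT department, AVG(years)
FROM employees
GROUP BY department
ORDER BY AVG(years)

All groups:
  Marketing: 4.00
  Finance: 6.17
  Support: 9.57

Highest: Support (9.57)
Lowest: Marketing (4.00)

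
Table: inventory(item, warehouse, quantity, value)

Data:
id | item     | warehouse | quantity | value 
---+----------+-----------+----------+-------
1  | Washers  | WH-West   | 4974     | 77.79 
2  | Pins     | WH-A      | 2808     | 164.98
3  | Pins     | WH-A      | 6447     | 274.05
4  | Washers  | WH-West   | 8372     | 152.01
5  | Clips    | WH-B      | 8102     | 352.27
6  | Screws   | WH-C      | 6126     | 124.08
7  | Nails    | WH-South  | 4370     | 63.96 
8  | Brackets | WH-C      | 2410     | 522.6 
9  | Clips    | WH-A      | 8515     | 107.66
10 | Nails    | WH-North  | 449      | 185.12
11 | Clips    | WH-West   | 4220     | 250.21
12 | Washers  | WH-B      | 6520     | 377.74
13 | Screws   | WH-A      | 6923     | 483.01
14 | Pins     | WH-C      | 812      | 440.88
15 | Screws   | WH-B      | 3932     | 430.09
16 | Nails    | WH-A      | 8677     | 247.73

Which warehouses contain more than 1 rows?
SELECT warehouse, COUNT(*) as cnt
FROM inventory
GROUP BY warehouse
HAVING COUNT(*) > 1

Result:
  WH-A: 5
  WH-B: 3
  WH-C: 3
  WH-West: 3

Note: HAVING filters groups after aggregation, WHERE filters rows before.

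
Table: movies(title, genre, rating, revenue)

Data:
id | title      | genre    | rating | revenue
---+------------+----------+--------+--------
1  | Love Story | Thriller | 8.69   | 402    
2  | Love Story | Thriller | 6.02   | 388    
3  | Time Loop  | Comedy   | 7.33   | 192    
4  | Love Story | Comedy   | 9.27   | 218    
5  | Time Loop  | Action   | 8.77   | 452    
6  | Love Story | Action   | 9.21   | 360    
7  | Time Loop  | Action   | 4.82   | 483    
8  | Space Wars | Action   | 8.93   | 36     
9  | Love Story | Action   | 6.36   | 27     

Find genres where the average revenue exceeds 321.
SELECT genre, AVG(revenue)
FROM movies
GROUP BY genre
HAVING AVG(revenue) > 321

Result:
  Thriller: avg=395.00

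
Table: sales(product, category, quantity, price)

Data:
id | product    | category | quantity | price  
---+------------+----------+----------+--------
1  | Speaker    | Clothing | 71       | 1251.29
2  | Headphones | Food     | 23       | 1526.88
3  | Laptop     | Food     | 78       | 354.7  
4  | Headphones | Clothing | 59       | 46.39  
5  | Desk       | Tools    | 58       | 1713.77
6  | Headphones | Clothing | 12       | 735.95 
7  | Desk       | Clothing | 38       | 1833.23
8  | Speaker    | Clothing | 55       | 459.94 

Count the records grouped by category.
SELECT category, COUNT(*) as count
FROM sales
GROUP BY category

Result:
  Clothing: 5
  Food: 2
  Tools: 1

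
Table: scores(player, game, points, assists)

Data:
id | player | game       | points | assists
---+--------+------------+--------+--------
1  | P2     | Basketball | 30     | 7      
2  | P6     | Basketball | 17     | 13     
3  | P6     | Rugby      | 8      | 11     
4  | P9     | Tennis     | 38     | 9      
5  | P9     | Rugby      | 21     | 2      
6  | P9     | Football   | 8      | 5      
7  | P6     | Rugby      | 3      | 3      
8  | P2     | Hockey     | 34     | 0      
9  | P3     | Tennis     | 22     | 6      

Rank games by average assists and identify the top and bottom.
SELECT game, AVG(assists)
FROM scores
GROUP BY game
ORDER BY AVG(assists)

All groups:
  Hockey: 0.00
  Football: 5.00
  Rugby: 5.33
  Tennis: 7.50
  Basketball: 10.00

Highest: Basketball (10.00)
Lowest: Hockey (0.00)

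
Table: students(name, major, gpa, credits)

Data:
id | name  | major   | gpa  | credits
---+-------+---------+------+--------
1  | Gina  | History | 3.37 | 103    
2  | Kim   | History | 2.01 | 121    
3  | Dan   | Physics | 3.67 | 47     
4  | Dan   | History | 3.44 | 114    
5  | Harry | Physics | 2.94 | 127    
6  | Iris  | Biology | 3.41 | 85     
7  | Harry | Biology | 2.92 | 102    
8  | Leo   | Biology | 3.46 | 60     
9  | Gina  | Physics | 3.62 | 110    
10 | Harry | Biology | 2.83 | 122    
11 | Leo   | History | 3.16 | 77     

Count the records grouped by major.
SELECT major, COUNT(*) as count
FROM students
GROUP BY major

Result:
  Biology: 4
  History: 4
  Physics: 3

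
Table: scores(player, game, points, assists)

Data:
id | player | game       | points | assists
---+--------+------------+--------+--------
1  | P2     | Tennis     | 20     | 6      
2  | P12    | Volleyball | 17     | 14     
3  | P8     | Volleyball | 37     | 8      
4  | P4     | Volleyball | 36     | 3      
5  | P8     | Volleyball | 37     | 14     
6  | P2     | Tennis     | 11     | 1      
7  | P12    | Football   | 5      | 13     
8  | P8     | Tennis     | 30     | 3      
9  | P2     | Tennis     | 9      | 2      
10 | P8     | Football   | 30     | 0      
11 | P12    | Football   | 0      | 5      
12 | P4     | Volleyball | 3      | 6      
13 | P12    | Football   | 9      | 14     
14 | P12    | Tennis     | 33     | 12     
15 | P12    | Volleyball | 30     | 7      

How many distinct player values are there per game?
SELECT game, COUNT(DISTINCT player)
FROM scores
GROUP BY game

Result:
  Football: 2 distinct
  Tennis: 3 distinct
  Volleyball: 3 distinct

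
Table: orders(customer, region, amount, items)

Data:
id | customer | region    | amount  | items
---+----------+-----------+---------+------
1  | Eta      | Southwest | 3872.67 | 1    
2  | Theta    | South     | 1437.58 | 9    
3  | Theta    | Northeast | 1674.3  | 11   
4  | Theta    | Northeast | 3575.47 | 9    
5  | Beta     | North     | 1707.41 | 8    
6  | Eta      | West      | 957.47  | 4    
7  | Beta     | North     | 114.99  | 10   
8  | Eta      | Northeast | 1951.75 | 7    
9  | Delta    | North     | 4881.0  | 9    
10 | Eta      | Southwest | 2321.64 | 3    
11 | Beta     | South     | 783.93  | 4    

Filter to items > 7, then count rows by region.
SELECT region, COUNT(*)
FROM orders
WHERE items > 7
GROUP BY region

Note: WHERE filters rows before grouping.

Result:
  North: 3
  Northeast: 2
  South: 1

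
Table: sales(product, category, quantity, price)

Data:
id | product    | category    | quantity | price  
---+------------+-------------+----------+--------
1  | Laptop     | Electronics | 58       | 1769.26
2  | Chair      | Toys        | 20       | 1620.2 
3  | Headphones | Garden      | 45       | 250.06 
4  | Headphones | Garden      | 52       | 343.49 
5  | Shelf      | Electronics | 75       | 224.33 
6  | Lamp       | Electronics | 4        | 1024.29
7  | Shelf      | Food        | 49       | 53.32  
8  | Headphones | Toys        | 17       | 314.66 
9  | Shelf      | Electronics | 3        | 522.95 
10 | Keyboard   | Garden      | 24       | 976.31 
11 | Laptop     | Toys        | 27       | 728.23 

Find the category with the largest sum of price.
SELECT category, SUM(price) as val
FROM sales
GROUP BY category
ORDER BY val DESC
LIMIT 1

Result: Electronics with sum(price) = 3540.83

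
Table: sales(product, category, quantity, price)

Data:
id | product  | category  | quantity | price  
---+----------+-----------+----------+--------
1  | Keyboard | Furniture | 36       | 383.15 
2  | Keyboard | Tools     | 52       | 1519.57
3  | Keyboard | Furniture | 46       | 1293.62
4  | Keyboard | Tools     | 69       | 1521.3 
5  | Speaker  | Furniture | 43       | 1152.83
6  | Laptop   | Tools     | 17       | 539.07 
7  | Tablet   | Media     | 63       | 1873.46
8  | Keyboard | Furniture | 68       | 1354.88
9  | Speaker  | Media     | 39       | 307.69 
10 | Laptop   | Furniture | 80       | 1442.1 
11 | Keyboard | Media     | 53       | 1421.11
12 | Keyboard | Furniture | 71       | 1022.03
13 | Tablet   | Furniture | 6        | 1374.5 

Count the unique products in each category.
SELECT category, COUNT(DISTINCT product)
FROM sales
GROUP BY category

Result:
  Furniture: 4 distinct
  Media: 3 distinct
  Tools: 2 distinct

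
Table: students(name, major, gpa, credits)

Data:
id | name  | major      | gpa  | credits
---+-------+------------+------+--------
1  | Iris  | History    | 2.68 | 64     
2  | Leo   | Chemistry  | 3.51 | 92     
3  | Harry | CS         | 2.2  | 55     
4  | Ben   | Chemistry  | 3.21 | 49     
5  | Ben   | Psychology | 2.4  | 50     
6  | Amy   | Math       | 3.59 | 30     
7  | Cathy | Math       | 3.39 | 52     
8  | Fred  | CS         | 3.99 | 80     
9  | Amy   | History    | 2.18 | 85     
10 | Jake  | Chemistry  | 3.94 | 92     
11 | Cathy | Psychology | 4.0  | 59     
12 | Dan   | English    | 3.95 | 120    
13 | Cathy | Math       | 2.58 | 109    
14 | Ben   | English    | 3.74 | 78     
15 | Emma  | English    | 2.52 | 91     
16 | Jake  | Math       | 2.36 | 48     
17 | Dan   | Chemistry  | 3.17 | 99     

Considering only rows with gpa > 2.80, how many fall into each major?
SELECT major, COUNT(*)
FROM students
WHERE gpa > 2.80
GROUP BY major

Note: WHERE filters rows before grouping.

Result:
  CS: 1
  Chemistry: 4
  English: 2
  Math: 2
  Psychology: 1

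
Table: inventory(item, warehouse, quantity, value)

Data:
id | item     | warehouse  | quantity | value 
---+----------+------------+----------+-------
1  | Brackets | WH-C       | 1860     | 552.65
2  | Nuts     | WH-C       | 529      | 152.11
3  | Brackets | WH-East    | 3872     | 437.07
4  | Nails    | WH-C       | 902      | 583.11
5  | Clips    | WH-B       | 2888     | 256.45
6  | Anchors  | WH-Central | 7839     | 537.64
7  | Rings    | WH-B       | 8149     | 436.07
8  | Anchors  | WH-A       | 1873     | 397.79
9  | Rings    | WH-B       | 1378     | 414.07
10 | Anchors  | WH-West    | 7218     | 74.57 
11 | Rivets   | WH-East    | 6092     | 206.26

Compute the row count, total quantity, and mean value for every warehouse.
SELECT warehouse,
       COUNT(*) as cnt,
       SUM(quantity) as total_quantity,
       AVG(value) as avg_value
FROM inventory
GROUP BY warehouse

Result:
  WH-A: 1 records, 1873 total quantity, 397.79 avg value
  WH-B: 3 records, 12415 total quantity, 368.86 avg value
  WH-C: 3 records, 3291 total quantity, 429.29 avg value
  WH-Central: 1 records, 7839 total quantity, 537.64 avg value
  WH-East: 2 records, 9964 total quantity, 321.67 avg value
  WH-West: 1 records, 7218 total quantity, 74.57 avg value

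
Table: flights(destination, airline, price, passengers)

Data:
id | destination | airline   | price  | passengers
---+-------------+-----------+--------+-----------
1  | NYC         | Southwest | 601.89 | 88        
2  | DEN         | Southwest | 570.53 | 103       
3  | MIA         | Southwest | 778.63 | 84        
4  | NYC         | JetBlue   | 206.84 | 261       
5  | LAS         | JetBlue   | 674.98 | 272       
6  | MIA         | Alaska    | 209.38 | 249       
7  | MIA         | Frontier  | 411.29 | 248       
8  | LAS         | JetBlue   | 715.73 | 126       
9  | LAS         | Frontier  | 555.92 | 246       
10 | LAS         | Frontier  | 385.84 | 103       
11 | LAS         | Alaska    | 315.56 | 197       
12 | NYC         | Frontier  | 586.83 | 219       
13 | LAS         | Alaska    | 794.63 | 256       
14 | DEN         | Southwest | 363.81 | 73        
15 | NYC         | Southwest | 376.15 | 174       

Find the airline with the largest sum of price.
SELECT airline, SUM(price) as val
FROM flights
GROUP BY airline
ORDER BY val DESC
LIMIT 1

Result: Southwest with sum(price) = 2691.01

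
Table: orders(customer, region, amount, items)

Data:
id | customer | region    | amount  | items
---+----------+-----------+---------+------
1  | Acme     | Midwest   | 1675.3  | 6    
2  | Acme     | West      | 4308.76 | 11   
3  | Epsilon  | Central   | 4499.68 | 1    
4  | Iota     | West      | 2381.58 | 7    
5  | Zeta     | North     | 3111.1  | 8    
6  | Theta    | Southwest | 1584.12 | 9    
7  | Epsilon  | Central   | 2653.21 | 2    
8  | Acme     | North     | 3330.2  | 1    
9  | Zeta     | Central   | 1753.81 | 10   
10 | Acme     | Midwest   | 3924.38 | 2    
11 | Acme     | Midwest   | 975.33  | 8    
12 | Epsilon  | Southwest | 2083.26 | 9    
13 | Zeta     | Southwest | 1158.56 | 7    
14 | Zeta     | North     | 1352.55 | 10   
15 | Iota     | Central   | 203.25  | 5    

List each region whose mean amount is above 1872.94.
SELECT region, AVG(amount)
FROM orders
GROUP BY region
HAVING AVG(amount) > 1872.94

Result:
  Central: avg=2277.49
  Midwest: avg=2191.67
  North: avg=2597.95
  West: avg=3345.17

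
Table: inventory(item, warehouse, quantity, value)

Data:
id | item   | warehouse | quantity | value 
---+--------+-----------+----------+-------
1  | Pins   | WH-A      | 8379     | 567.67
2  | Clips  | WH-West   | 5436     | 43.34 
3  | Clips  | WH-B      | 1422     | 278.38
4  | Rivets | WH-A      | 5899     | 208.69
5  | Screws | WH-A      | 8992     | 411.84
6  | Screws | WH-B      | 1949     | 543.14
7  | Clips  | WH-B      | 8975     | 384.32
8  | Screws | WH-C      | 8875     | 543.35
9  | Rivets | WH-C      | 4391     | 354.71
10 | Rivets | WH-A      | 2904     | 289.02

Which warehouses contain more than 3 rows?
SELECT warehouse, COUNT(*) as cnt
FROM inventory
GROUP BY warehouse
HAVING COUNT(*) > 3

Result:
  WH-A: 4

Note: HAVING filters groups after aggregation, WHERE filters rows before.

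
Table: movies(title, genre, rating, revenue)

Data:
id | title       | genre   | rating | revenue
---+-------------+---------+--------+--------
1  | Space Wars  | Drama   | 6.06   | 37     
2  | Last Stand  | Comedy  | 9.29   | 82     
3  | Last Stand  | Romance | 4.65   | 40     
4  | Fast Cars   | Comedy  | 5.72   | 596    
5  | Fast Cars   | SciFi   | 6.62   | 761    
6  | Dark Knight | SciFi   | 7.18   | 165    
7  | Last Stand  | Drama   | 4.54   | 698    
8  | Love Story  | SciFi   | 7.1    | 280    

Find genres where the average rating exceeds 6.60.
SELECT genre, AVG(rating)
FROM movies
GROUP BY genre
HAVING AVG(rating) > 6.60

Result:
  Comedy: avg=7.51
  SciFi: avg=6.97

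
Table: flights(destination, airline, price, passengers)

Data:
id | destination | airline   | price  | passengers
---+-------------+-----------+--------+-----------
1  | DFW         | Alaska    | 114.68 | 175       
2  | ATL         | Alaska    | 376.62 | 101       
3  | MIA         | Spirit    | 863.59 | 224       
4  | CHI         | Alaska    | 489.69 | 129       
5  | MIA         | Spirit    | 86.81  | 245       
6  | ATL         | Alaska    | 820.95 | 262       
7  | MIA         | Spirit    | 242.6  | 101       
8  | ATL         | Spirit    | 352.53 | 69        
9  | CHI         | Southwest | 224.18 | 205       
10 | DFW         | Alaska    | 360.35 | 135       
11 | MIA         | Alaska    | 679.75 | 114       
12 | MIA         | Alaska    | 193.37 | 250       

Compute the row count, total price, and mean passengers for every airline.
SELECT airline,
       COUNT(*) as cnt,
       SUM(price) as total_price,
       AVG(passengers) as avg_passengers
FROM flights
GROUP BY airline

Result:
  Alaska: 7 records, 3035.41 total price, 166.57 avg passengers
  Southwest: 1 records, 224.18 total price, 205.00 avg passengers
  Spirit: 4 records, 1545.53 total price, 159.75 avg passengers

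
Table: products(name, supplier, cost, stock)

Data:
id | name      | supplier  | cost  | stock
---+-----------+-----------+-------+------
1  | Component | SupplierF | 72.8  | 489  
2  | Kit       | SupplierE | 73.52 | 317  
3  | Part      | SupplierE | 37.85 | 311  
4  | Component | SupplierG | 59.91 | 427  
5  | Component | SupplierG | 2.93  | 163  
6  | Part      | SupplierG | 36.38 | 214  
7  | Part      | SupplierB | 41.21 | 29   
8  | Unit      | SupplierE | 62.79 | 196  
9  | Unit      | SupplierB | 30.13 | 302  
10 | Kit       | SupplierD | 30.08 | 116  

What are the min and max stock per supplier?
SELECT supplier, MIN(stock), MAX(stock)
FROM products
GROUP BY supplier

Result:
  SupplierB: min=29, max=302
  SupplierD: min=116, max=116
  SupplierE: min=196, max=317
  SupplierF: min=489, max=489
  SupplierG: min=163, max=427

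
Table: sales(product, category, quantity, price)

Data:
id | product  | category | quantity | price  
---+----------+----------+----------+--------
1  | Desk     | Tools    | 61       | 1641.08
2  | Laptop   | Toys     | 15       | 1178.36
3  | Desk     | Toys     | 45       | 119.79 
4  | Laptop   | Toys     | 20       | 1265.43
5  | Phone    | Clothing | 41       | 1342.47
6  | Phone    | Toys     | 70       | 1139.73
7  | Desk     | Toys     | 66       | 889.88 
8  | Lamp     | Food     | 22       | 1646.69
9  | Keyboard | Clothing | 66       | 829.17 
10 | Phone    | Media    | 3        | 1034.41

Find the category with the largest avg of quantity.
SELECT category, AVG(quantity) as val
FROM sales
GROUP BY category
ORDER BY val DESC
LIMIT 1

Result: Tools with avg(quantity) = 61.00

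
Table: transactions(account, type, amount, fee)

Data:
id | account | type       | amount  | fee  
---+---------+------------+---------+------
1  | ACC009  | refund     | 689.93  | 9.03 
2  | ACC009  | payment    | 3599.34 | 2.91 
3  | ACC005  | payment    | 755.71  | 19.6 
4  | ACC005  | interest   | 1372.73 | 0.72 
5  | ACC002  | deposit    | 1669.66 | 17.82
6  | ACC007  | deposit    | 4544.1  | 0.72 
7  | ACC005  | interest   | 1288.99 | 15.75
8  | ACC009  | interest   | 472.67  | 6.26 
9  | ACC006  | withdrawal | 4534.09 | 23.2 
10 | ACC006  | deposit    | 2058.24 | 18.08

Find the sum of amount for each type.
SELECT type, SUM(amount) as result
FROM transactions
GROUP BY type

Result:
  deposit: 8272.00
  interest: 3134.39
  payment: 4355.05
  refund: 689.93
  withdrawal: 4534.09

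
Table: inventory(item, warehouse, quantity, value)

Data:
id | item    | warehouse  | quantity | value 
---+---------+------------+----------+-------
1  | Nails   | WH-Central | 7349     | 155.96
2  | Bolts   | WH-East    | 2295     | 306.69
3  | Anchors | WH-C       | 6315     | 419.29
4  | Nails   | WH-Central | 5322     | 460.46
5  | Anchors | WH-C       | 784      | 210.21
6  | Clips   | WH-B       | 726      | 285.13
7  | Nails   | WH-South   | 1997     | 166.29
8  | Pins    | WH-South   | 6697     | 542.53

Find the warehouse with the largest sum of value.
SELECT warehouse, SUM(value) as val
FROM inventory
GROUP BY warehouse
ORDER BY val DESC
LIMIT 1

Result: WH-South with sum(value) = 708.82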